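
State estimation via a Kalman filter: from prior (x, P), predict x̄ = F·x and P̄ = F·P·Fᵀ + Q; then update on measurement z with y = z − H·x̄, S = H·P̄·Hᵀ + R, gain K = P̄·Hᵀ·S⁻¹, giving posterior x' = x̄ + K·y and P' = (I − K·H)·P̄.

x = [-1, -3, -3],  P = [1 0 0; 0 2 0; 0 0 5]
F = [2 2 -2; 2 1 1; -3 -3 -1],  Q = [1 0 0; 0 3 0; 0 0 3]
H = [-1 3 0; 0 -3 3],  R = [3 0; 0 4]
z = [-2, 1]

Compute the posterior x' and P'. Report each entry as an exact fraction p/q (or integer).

x̄ = F·x = [-2, -8, 15]
P̄ = F·P·Fᵀ + Q = [33 -2 -8; -2 14 -17; -8 -17 35]
y = z − H·x̄ = [20, -68]
S = H·P̄·Hᵀ + R = [174 -261; -261 751]
K = P̄·Hᵀ·S⁻¹ = [-11329/20851 -153/719; 8771/62553 -54/719; 8423/62553 183/719]
x' = x̄ + K·y = [33434/20851, -5540/62553, 24127/62553]
P' = (I − K·H)·P̄ = [166386/20851 44133/20851 38217/20851; 44133/20851 52904/62553 46640/62553; 38217/20851 46640/62553 67868/62553]

x' = [33434/20851, -5540/62553, 24127/62553]
P' = [166386/20851 44133/20851 38217/20851; 44133/20851 52904/62553 46640/62553; 38217/20851 46640/62553 67868/62553]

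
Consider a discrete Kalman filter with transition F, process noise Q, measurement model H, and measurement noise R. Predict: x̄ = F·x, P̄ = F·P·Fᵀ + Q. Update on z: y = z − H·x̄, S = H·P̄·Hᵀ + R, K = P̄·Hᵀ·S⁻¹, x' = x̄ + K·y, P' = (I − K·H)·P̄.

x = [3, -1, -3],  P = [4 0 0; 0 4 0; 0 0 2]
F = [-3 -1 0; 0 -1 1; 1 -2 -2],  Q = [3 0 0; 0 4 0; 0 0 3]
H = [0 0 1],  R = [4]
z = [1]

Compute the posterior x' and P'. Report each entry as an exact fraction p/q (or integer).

x' = [-48/7, -22/7, 15/7]
P' = [1489/35 156/35 -16/35; 156/35 334/35 16/35; -16/35 16/35 124/35]

x̄ = F·x = [-8, -2, 11]
P̄ = F·P·Fᵀ + Q = [43 4 -4; 4 10 4; -4 4 31]
y = z − H·x̄ = [-10]
S = H·P̄·Hᵀ + R = [35]
K = P̄·Hᵀ·S⁻¹ = [-4/35; 4/35; 31/35]
x' = x̄ + K·y = [-48/7, -22/7, 15/7]
P' = (I − K·H)·P̄ = [1489/35 156/35 -16/35; 156/35 334/35 16/35; -16/35 16/35 124/35]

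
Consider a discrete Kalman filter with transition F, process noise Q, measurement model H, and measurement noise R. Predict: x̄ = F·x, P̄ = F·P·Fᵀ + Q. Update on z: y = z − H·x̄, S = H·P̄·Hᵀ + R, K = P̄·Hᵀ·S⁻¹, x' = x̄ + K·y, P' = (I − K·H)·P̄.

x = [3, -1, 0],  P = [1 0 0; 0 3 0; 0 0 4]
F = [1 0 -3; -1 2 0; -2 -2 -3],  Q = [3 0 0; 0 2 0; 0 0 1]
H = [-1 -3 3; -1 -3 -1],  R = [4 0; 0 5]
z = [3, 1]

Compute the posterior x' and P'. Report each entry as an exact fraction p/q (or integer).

x̄ = F·x = [3, -5, -4]
P̄ = F·P·Fᵀ + Q = [40 -1 34; -1 15 -10; 34 -10 53]
y = z − H·x̄ = [3, -15]
S = H·P̄·Hᵀ + R = [626 2; 2 235]
K = P̄·Hᵀ·S⁻¹ = [15417/147106 -22288/73553; -8661/73553 -10568/73553; 36539/147106 -17996/73553]
x' = x̄ + K·y = [1156209/147106, -235228/73553, 61073/147106]
P' = (I − K·H)·P̄ = [1717239/147106 -260916/73553 71137/147106; -260916/73553 103069/73553 4549/73553; 71137/147106 4549/73553 81529/147106]

x' = [1156209/147106, -235228/73553, 61073/147106]
P' = [1717239/147106 -260916/73553 71137/147106; -260916/73553 103069/73553 4549/73553; 71137/147106 4549/73553 81529/147106]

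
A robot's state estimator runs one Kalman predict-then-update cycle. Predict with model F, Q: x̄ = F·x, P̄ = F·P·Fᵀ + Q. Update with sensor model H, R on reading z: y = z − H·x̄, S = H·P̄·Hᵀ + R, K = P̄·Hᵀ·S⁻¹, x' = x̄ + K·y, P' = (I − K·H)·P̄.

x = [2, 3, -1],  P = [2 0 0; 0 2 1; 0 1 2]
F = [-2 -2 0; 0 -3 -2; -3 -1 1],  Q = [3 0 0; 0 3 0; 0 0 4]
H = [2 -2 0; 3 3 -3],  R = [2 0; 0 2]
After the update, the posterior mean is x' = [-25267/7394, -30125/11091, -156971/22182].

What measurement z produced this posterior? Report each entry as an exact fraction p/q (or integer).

z = [-1, 3]

x̄ = F·x = [-10, -7, -10]
P̄ = F·P·Fᵀ + Q = [19 16 14; 16 41 1; 14 1 24]
S = H·P̄·Hᵀ + R = [114 -210; -210 776]
K = P̄·Hᵀ·S⁻¹ = [2981/7394 1407/7394; -880/11091 721/3697; 7253/22182 397/7394]
x' − x̄ = [48673/7394, 47512/11091, 64849/22182] = K·y
y = (KᵀK)⁻¹·Kᵀ·(x' − x̄) = [5, 24]
z = y + H·x̄ = [5, 24] + [-6, -21] = [-1, 3]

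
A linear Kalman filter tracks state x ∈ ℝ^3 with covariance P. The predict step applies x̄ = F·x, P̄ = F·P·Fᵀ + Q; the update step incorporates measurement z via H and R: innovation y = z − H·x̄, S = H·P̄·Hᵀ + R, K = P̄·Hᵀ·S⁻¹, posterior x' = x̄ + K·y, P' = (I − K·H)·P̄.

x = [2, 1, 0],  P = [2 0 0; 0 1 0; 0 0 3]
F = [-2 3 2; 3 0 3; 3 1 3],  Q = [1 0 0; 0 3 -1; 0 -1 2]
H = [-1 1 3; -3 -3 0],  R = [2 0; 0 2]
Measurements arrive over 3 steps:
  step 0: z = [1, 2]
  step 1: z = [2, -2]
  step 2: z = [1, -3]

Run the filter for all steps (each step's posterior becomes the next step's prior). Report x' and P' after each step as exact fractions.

step 0: x' = [-88414/294559, -109470/294559, 113803/294559], P' = [892110/294559 -842052/294559 541446/294559; -842052/294559 857136/294559 -529552/294559; 541446/294559 -529552/294559 397612/294559]
step 1: x' = [-4512360997/30621742481, 24928310295/30621742481, 10562801400/30621742481], P' = [72717934529/30621742481 -69063626955/30621742481 43018215366/30621742481; -69063626955/30621742481 72049030287/30621742481 -42763062596/30621742481; 43018215366/30621742481 -42763062596/30621742481 32542595672/30621742481]
step 2: x' = [359207324555777/190874429783939, -154459713442512/190874429783939, 232308400467854/190874429783939], P' = [5904626043536244/2481367587191207 -5607821832101766/2481367587191207 3493307570652080/2481367587191207; -5607821832101766/2481367587191207 5849053410531102/2481367587191207 -3472286756791946/2481367587191207; 3493307570652080/2481367587191207 -3472286756791946/2481367587191207 2641409860205772/2481367587191207]

step 0: x̄ = F·x = [-1, 6, 7]
step 0: P̄ = F·P·Fᵀ + Q = [30 6 9; 6 48 44; 9 44 48]
step 0: y = z − H·x̄ = [-27, 17]
step 0: S = H·P̄·Hᵀ + R = [710 -531; -531 812]
step 0: K = P̄·Hᵀ·S⁻¹ = [-54912/294559 -75087/294559; 55266/294559 -22626/294559; 60919/294559 -17841/294559]
step 0: x' = x̄ + K·y = [-88414/294559, -109470/294559, 113803/294559]
step 0: P' = (I − K·H)·P̄ = [892110/294559 -842052/294559 541446/294559; -842052/294559 857136/294559 -529552/294559; 541446/294559 -529552/294559 397612/294559]
step 1: x̄ = F·x = [4472/17327, 76167/294559, -1959/17327]
step 1: P̄ = F·P·Fᵀ + Q = [740359/17327 -900672/17327 -712648/17327; -900672/17327 22237203/294559 996715/17327; -712648/17327 996715/17327 857068/17327]
step 1: y = z − H·x̄ = [688884/294559, -132545/294559]
step 1: S = H·P̄·Hᵀ + R = [371521702/294559 -72415551/294559; -72415551/294559 38393240/294559]
step 1: K = P̄·Hᵀ·S⁻¹ = [-6363457693/30621742481 -5481461361/30621742481; 6411734727/30621742481 -4478104998/30621742481; 5923254527/30621742481 -382729155/30621742481]
step 1: x' = x̄ + K·y = [-4512360997/30621742481, 24928310295/30621742481, 10562801400/30621742481]
step 1: P' = (I − K·H)·P̄ = [72717934529/30621742481 -69063626955/30621742481 43018215366/30621742481; -69063626955/30621742481 72049030287/30621742481 -42763062596/30621742481; 43018215366/30621742481 -42763062596/30621742481 32542595672/30621742481]
step 2: x̄ = F·x = [104935255679/30621742481, 18151321209/30621742481, 43079631504/30621742481]
step 2: P̄ = F·P·Fᵀ + Q = [1071566185248/30621742481 -1247492239101/30621742481 -978744019522/30621742481; -1247492239101/30621742481 1813537875840/30621742481 1355570837263/30621742481; -978744019522/30621742481 1355570837263/30621742481 1184005026340/30621742481]
step 2: y = z − H·x̄ = [-1075747051/2783794771, 25217682111/2783794771]
step 2: S = H·P̄·Hᵀ + R = [2736660582002/2783794771 -510668766495/2783794771; -510668766495/2783794771 324756339176/2783794771]
step 2: K = P̄·Hᵀ·S⁻¹ = [-46932961985535/225578871562837 -40473301559247/225578871562837; 47273407829865/225578871562837 -32895215240364/225578871562837; 43574329689695/225578871562837 -2866474617291/225578871562837]
step 2: x' = x̄ + K·y = [359207324555777/190874429783939, -154459713442512/190874429783939, 232308400467854/190874429783939]
step 2: P' = (I − K·H)·P̄ = [5904626043536244/2481367587191207 -5607821832101766/2481367587191207 3493307570652080/2481367587191207; -5607821832101766/2481367587191207 5849053410531102/2481367587191207 -3472286756791946/2481367587191207; 3493307570652080/2481367587191207 -3472286756791946/2481367587191207 2641409860205772/2481367587191207]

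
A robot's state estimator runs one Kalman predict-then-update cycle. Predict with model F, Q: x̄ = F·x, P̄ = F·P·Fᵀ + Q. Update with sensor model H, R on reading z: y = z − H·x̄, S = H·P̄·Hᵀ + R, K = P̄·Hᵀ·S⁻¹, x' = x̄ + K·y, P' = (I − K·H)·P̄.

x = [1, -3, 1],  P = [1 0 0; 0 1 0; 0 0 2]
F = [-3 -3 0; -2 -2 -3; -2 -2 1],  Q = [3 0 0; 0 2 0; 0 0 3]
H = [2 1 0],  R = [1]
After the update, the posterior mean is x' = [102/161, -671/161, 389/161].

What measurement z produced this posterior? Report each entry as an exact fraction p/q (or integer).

x̄ = F·x = [6, 1, 5]
P̄ = F·P·Fᵀ + Q = [21 12 12; 12 28 2; 12 2 13]
S = H·P̄·Hᵀ + R = [161]
K = P̄·Hᵀ·S⁻¹ = [54/161; 52/161; 26/161]
x' − x̄ = [-864/161, -832/161, -416/161] = K·y
y = (KᵀK)⁻¹·Kᵀ·(x' − x̄) = [-16]
z = y + H·x̄ = [-16] + [13] = [-3]

z = [-3]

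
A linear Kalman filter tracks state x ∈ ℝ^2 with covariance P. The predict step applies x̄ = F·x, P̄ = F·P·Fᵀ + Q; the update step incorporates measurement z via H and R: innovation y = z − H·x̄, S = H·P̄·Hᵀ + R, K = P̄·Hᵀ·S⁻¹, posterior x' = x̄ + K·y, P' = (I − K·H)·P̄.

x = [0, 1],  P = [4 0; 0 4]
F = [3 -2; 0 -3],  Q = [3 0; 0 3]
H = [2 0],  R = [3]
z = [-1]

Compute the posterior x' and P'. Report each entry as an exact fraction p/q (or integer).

x' = [-116/223, -525/223]
P' = [165/223 72/223; 72/223 6393/223]

x̄ = F·x = [-2, -3]
P̄ = F·P·Fᵀ + Q = [55 24; 24 39]
y = z − H·x̄ = [3]
S = H·P̄·Hᵀ + R = [223]
K = P̄·Hᵀ·S⁻¹ = [110/223; 48/223]
x' = x̄ + K·y = [-116/223, -525/223]
P' = (I − K·H)·P̄ = [165/223 72/223; 72/223 6393/223]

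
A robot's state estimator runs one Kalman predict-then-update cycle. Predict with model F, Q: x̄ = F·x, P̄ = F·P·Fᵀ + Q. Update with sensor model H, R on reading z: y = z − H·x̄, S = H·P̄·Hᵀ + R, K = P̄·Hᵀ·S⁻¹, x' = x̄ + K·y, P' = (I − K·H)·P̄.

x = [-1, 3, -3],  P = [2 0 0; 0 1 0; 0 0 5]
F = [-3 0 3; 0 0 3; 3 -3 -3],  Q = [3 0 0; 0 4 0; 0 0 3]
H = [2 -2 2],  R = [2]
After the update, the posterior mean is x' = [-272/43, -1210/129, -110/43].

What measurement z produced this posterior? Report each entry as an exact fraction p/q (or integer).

x̄ = F·x = [-6, -9, -3]
P̄ = F·P·Fᵀ + Q = [66 45 -63; 45 49 -45; -63 -45 75]
S = H·P̄·Hᵀ + R = [258]
K = P̄·Hᵀ·S⁻¹ = [-14/43; -49/129; 19/43]
x' − x̄ = [-14/43, -49/129, 19/43] = K·y
y = (KᵀK)⁻¹·Kᵀ·(x' − x̄) = [1]
z = y + H·x̄ = [1] + [0] = [1]

z = [1]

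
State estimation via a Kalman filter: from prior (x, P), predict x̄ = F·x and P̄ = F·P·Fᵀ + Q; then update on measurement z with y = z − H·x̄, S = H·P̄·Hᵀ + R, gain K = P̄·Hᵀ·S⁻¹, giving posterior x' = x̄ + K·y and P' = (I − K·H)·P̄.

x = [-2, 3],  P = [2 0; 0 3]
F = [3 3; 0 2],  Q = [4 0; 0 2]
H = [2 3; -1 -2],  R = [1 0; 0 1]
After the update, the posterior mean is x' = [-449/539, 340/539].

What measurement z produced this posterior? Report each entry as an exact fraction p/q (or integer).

z = [1, 1]

x̄ = F·x = [3, 6]
P̄ = F·P·Fᵀ + Q = [49 18; 18 14]
S = H·P̄·Hᵀ + R = [539 -308; -308 178]
K = P̄·Hᵀ·S⁻¹ = [438/539 13/14; -142/539 -5/7]
x' − x̄ = [-2066/539, -2894/539] = K·y
y = (KᵀK)⁻¹·Kᵀ·(x' − x̄) = [-23, 16]
z = y + H·x̄ = [-23, 16] + [24, -15] = [1, 1]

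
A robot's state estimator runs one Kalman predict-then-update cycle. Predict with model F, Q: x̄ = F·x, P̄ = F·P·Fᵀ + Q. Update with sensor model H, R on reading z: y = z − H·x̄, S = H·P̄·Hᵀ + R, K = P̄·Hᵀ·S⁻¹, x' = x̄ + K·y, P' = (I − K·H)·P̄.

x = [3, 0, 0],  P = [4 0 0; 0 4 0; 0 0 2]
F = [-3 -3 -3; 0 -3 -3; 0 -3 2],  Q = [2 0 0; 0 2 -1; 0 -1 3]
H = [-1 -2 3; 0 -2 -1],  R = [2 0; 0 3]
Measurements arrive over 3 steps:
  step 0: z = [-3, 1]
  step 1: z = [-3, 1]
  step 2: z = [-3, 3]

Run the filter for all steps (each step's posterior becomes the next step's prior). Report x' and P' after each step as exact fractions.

step 0: x' = [-440171/60471, 55400/60471, -169258/60471], P' = [1831060/60471 -205654/60471 466448/60471; -205654/60471 49993/60471 -39422/60471; 466448/60471 -39422/60471 137518/60471]
step 1: x' = [-3345849175/1992526952, 38661583/153271304, -2824253797/1992526952], P' = [99183481097/5977580856 -899326697/459813912 23355729139/5977580856; -899326697/459813912 305087165/459813912 -116454931/459813912; 23355729139/5977580856 -116454931/459813912 7291497521/5977580856]
step 2: x' = [-5324297546973/2223070572509, -776002336257/2223070572509, -4551465060864/2223070572509], P' = [5167838621842873/313452950723769 -610231610341684/313452950723769 1217602344607121/313452950723769; -610231610341684/313452950723769 207688474333798/313452950723769 -78895905641258/313452950723769; 1217602344607121/313452950723769 -78895905641258/313452950723769 380727582736771/313452950723769]

step 0: x̄ = F·x = [-9, 0, 0]
step 0: P̄ = F·P·Fᵀ + Q = [92 54 24; 54 56 23; 24 23 47]
step 0: y = z − H·x̄ = [-12, 1]
step 0: S = H·P̄·Hᵀ + R = [537 123; 123 366]
step 0: K = P̄·Hᵀ·S⁻¹ = [-10204/60471 -18380/60471; -6299/60471 -20188/60471; 12475/60471 -19558/60471]
step 0: x' = x̄ + K·y = [-440171/60471, 55400/60471, -169258/60471]
step 0: P' = (I − K·H)·P̄ = [1831060/60471 -205654/60471 466448/60471; -205654/60471 49993/60471 -39422/60471; 466448/60471 -39422/60471 137518/60471]
step 1: x̄ = F·x = [554029/20157, 113858/20157, -504716/60471]
step 1: P̄ = F·P·Fᵀ + Q = [2474753/6719 369461/6719 -1714337/20157; 369461/6719 122105/6719 -184636/20157; -1714337/20157 -184636/20157 1654486/60471]
step 1: y = z − H·x̄ = [1225990/20157, 238903/60471]
step 1: S = H·P̄·Hᵀ + R = [10276159/6719 1051747/20157; 1051747/20157 4016047/60471]
step 1: K = P̄·Hᵀ·S⁻¹ = [-2866899779/5977580856 2973887/1992526952; -30106213/459813912 -54857711/153271304; 773295815/5977580856 -473741035/1992526952]
step 1: x' = x̄ + K·y = [-3345849175/1992526952, 38661583/153271304, -2824253797/1992526952]
step 1: P' = (I − K·H)·P̄ = [99183481097/5977580856 -899326697/459813912 23355729139/5977580856; -899326697/459813912 305087165/459813912 -116454931/459813912; 23355729139/5977580856 -116454931/459813912 7291497521/5977580856]
step 2: x̄ = F·x = [17002507179/1992526952, 3482479827/996263476, -7156309331/1992526952]
step 2: P̄ = F·P·Fᵀ + Q = [396211797043/1992526952 29841426807/996263476 -85983709171/1992526952; 29841426807/996263476 7168615321/498131738 -3095518331/996263476; -85983709171/1992526952 -3095518331/996263476 100960900193/5977580856]
step 2: y = z − H·x̄ = [5802971703/249065869, 12751190833/1992526952]
step 2: S = H·P̄·Hᵀ + R = [205837938261/249065869 8985386206/249065869; 8985386206/249065869 388694738225/5977580856]
step 2: K = P̄·Hᵀ·S⁻¹ = [-147284183669071/313452950723769 317875119583/104484316907923; -20916527624843/313452950723769 -37386782558482/104484316907923; 41186107442854/313452950723769 -24770641272695/104484316907923]
step 2: x' = x̄ + K·y = [-5324297546973/2223070572509, -776002336257/2223070572509, -4551465060864/2223070572509]
step 2: P' = (I − K·H)·P̄ = [5167838621842873/313452950723769 -610231610341684/313452950723769 1217602344607121/313452950723769; -610231610341684/313452950723769 207688474333798/313452950723769 -78895905641258/313452950723769; 1217602344607121/313452950723769 -78895905641258/313452950723769 380727582736771/313452950723769]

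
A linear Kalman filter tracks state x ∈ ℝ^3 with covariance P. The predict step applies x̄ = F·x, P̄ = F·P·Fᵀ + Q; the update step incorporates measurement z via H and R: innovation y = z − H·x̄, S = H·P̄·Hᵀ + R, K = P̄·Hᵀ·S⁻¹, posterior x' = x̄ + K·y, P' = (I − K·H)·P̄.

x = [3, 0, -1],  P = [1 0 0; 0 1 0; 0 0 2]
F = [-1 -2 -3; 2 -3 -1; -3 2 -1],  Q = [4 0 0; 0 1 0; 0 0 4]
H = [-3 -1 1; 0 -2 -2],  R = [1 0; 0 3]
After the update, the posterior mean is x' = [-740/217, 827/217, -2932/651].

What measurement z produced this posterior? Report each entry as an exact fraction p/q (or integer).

x̄ = F·x = [0, 7, -8]
P̄ = F·P·Fᵀ + Q = [27 10 5; 10 16 -10; 5 -10 19]
S = H·P̄·Hᵀ + R = [329 84; 84 63]
K = P̄·Hᵀ·S⁻¹ = [-46/217 -6/31; -40/217 12/217; 38/217 -338/651]
x' − x̄ = [-740/217, -692/217, 2276/651] = K·y
y = (KᵀK)⁻¹·Kᵀ·(x' − x̄) = [17, -1]
z = y + H·x̄ = [17, -1] + [-15, 2] = [2, 1]

z = [2, 1]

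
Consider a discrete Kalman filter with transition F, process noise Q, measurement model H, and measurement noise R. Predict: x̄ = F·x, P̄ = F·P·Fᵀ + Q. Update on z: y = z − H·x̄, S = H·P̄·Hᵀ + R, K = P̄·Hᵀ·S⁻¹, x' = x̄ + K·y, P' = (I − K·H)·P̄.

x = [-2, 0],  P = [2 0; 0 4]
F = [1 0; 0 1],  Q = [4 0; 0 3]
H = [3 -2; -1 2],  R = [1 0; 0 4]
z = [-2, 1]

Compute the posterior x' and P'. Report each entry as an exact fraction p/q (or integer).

x̄ = F·x = [-2, 0]
P̄ = F·P·Fᵀ + Q = [6 0; 0 7]
y = z − H·x̄ = [4, -1]
S = H·P̄·Hᵀ + R = [83 -46; -46 38]
K = P̄·Hᵀ·S⁻¹ = [68/173 55/173; 56/519 259/519]
x' = x̄ + K·y = [-129/173, -35/519]
P' = (I − K·H)·P̄ = [144/173 182/173; 182/173 791/519]

x' = [-129/173, -35/519]
P' = [144/173 182/173; 182/173 791/519]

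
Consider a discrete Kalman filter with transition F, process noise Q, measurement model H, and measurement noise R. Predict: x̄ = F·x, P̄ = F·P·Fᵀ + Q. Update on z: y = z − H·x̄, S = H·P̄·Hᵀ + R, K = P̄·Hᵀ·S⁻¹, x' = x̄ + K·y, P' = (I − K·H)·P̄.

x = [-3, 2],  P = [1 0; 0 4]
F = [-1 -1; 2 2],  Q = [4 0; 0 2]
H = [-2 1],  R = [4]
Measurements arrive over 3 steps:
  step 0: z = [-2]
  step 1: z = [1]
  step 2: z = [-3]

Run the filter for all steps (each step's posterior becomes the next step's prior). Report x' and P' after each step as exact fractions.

step 0: x̄ = F·x = [1, -2]
step 0: P̄ = F·P·Fᵀ + Q = [9 -10; -10 22]
step 0: y = z − H·x̄ = [2]
step 0: S = H·P̄·Hᵀ + R = [102]
step 0: K = P̄·Hᵀ·S⁻¹ = [-14/51; 7/17]
step 0: x' = x̄ + K·y = [23/51, -20/17]
step 0: P' = (I − K·H)·P̄ = [67/51 26/17; 26/17 80/17]
step 1: x̄ = F·x = [37/51, -74/51]
step 1: P̄ = F·P·Fᵀ + Q = [667/51 -926/51; -926/51 1954/51]
step 1: y = z − H·x̄ = [199/51]
step 1: S = H·P̄·Hᵀ + R = [8530/51]
step 1: K = P̄·Hᵀ·S⁻¹ = [-226/853; 1903/4265]
step 1: x' = x̄ + K·y = [-263/853, 1237/4265]
step 1: P' = (I − K·H)·P̄ = [1141/853 1378/853; 1378/853 21392/4265]
step 2: x̄ = F·x = [78/4265, -156/4265]
step 2: P̄ = F·P·Fᵀ + Q = [57937/4265 -81754/4265; -81754/4265 172038/4265]
step 2: y = z − H·x̄ = [-12483/4265]
step 2: S = H·P̄·Hᵀ + R = [747862/4265]
step 2: K = P̄·Hᵀ·S⁻¹ = [-98814/373931; 167773/373931]
step 2: x' = x̄ + K·y = [296052/373931, -504723/373931]
step 2: P' = (I − K·H)·P̄ = [500827/373931 606398/373931; 606398/373931 1883888/373931]

step 0: x' = [23/51, -20/17], P' = [67/51 26/17; 26/17 80/17]
step 1: x' = [-263/853, 1237/4265], P' = [1141/853 1378/853; 1378/853 21392/4265]
step 2: x' = [296052/373931, -504723/373931], P' = [500827/373931 606398/373931; 606398/373931 1883888/373931]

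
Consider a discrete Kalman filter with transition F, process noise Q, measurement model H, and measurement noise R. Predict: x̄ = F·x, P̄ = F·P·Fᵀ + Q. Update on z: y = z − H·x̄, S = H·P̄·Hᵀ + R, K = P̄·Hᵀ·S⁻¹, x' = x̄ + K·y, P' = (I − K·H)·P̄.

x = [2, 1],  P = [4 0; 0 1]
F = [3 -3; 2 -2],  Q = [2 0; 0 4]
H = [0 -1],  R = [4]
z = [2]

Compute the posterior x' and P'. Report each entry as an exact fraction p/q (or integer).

x̄ = F·x = [3, 2]
P̄ = F·P·Fᵀ + Q = [47 30; 30 24]
y = z − H·x̄ = [4]
S = H·P̄·Hᵀ + R = [28]
K = P̄·Hᵀ·S⁻¹ = [-15/14; -6/7]
x' = x̄ + K·y = [-9/7, -10/7]
P' = (I − K·H)·P̄ = [104/7 30/7; 30/7 24/7]

x' = [-9/7, -10/7]
P' = [104/7 30/7; 30/7 24/7]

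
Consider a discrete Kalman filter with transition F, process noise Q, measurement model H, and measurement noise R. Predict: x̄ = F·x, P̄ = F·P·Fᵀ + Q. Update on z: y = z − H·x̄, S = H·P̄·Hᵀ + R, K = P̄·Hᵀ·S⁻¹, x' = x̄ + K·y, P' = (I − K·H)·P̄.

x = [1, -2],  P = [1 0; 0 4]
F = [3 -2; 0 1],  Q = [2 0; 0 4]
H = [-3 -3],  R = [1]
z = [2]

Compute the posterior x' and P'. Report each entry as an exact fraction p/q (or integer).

x' = [235/172, -2]
P' = [1395/172 -8; -8 8]

x̄ = F·x = [7, -2]
P̄ = F·P·Fᵀ + Q = [27 -8; -8 8]
y = z − H·x̄ = [17]
S = H·P̄·Hᵀ + R = [172]
K = P̄·Hᵀ·S⁻¹ = [-57/172; 0]
x' = x̄ + K·y = [235/172, -2]
P' = (I − K·H)·P̄ = [1395/172 -8; -8 8]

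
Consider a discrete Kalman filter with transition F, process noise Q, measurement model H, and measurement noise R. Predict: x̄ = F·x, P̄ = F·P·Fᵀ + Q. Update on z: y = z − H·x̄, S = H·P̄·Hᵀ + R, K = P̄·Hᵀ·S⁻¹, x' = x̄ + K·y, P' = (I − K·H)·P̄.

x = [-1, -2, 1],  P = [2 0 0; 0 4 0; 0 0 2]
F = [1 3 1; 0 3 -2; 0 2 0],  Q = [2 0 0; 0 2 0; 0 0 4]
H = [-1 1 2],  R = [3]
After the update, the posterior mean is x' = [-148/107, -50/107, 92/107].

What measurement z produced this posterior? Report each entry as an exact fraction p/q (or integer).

x̄ = F·x = [-6, -8, -4]
P̄ = F·P·Fᵀ + Q = [42 32 24; 32 46 24; 24 24 20]
S = H·P̄·Hᵀ + R = [107]
K = P̄·Hᵀ·S⁻¹ = [38/107; 62/107; 40/107]
x' − x̄ = [494/107, 806/107, 520/107] = K·y
y = (KᵀK)⁻¹·Kᵀ·(x' − x̄) = [13]
z = y + H·x̄ = [13] + [-10] = [3]

z = [3]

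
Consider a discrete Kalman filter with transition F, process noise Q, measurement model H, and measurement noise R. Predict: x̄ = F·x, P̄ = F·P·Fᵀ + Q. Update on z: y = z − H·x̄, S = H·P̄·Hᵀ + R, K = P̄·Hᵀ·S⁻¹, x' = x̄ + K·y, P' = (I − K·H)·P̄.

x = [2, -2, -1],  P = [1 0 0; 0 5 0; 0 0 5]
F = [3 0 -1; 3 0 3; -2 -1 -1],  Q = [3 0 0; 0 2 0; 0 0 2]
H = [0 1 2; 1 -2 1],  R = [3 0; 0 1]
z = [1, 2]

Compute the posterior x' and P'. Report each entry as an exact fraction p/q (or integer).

x̄ = F·x = [7, 3, -1]
P̄ = F·P·Fᵀ + Q = [17 -6 -1; -6 56 -21; -1 -21 16]
y = z − H·x̄ = [0, 2]
S = H·P̄·Hᵀ + R = [39 -25; -25 364]
K = P̄·Hᵀ·S⁻¹ = [-2212/13571 892/13571; 1621/13571 -5071/13571; 5429/13571 2498/13571]
x' = x̄ + K·y = [96781/13571, 30571/13571, -8575/13571]
P' = (I − K·H)·P̄ = [188035/13571 73530/13571 -40083/13571; 73530/13571 32413/13571 -13775/13571; -40083/13571 -13775/13571 15031/13571]

x' = [96781/13571, 30571/13571, -8575/13571]
P' = [188035/13571 73530/13571 -40083/13571; 73530/13571 32413/13571 -13775/13571; -40083/13571 -13775/13571 15031/13571]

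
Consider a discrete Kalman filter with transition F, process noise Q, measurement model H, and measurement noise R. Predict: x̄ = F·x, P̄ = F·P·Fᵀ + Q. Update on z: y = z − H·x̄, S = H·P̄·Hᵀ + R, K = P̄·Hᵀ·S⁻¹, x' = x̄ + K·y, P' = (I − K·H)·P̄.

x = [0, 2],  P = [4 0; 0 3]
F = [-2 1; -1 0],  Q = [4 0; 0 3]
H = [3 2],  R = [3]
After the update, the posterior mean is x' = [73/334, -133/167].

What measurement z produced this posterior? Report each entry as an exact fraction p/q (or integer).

x̄ = F·x = [2, 0]
P̄ = F·P·Fᵀ + Q = [23 8; 8 7]
S = H·P̄·Hᵀ + R = [334]
K = P̄·Hᵀ·S⁻¹ = [85/334; 19/167]
x' − x̄ = [-595/334, -133/167] = K·y
y = (KᵀK)⁻¹·Kᵀ·(x' − x̄) = [-7]
z = y + H·x̄ = [-7] + [6] = [-1]

z = [-1]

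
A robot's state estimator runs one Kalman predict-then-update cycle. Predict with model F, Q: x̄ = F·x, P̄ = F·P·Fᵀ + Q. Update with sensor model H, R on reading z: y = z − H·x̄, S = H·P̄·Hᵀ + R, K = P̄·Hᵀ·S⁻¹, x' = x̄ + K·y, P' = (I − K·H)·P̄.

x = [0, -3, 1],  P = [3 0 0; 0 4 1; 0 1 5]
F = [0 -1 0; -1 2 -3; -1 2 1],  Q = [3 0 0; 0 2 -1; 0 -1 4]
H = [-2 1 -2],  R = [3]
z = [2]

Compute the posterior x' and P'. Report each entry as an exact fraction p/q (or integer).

x' = [488/165, -31/5, -1154/165]
P' = [1154/165 -23/5 -1532/165; -23/5 138/5 89/5; -1532/165 89/5 3071/165]

x̄ = F·x = [3, -9, -5]
P̄ = F·P·Fᵀ + Q = [7 -5 -9; -5 54 -1; -9 -1 32]
y = z − H·x̄ = [7]
S = H·P̄·Hᵀ + R = [165]
K = P̄·Hᵀ·S⁻¹ = [-1/165; 2/5; -47/165]
x' = x̄ + K·y = [488/165, -31/5, -1154/165]
P' = (I − K·H)·P̄ = [1154/165 -23/5 -1532/165; -23/5 138/5 89/5; -1532/165 89/5 3071/165]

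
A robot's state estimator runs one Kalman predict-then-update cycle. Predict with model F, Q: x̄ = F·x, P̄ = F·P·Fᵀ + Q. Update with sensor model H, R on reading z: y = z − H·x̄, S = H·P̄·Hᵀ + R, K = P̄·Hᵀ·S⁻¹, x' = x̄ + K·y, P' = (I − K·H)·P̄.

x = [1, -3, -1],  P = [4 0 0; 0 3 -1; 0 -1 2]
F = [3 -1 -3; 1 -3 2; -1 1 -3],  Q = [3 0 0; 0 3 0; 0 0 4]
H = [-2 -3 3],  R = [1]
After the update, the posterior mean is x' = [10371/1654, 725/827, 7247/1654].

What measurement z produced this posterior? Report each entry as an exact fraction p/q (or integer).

z = [-2]

x̄ = F·x = [9, 8, -1]
P̄ = F·P·Fᵀ + Q = [54 2 3; 2 54 -36; 3 -36 35]
S = H·P̄·Hᵀ + R = [1654]
K = P̄·Hᵀ·S⁻¹ = [-105/1654; -137/827; 207/1654]
x' − x̄ = [-4515/1654, -5891/827, 8901/1654] = K·y
y = (KᵀK)⁻¹·Kᵀ·(x' − x̄) = [43]
z = y + H·x̄ = [43] + [-45] = [-2]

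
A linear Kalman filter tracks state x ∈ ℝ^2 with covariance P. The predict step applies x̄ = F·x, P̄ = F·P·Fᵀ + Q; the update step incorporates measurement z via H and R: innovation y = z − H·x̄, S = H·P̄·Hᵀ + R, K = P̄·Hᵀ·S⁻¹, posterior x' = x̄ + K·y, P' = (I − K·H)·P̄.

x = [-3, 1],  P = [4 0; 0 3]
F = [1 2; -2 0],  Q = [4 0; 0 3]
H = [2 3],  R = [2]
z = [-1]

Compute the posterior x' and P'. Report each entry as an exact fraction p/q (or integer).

x̄ = F·x = [-1, 6]
P̄ = F·P·Fᵀ + Q = [20 -8; -8 19]
y = z − H·x̄ = [-17]
S = H·P̄·Hᵀ + R = [157]
K = P̄·Hᵀ·S⁻¹ = [16/157; 41/157]
x' = x̄ + K·y = [-429/157, 245/157]
P' = (I − K·H)·P̄ = [2884/157 -1912/157; -1912/157 1302/157]

x' = [-429/157, 245/157]
P' = [2884/157 -1912/157; -1912/157 1302/157]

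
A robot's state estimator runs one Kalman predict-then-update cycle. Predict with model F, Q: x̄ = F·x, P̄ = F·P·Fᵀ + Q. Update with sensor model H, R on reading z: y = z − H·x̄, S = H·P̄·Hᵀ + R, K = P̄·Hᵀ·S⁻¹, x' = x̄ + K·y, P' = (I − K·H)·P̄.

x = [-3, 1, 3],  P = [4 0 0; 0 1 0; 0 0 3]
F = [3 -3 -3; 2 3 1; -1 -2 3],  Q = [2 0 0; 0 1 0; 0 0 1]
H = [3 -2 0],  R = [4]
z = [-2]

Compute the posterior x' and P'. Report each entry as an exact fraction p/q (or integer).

x̄ = F·x = [-21, 0, 10]
P̄ = F·P·Fᵀ + Q = [74 6 -33; 6 29 -5; -33 -5 36]
y = z − H·x̄ = [61]
S = H·P̄·Hᵀ + R = [714]
K = P̄·Hᵀ·S⁻¹ = [5/17; -20/357; -89/714]
x' = x̄ + K·y = [-52/17, -1220/357, 1711/714]
P' = (I − K·H)·P̄ = [208/17 302/17 -116/17; 302/17 9553/357 -3565/357; -116/17 -3565/357 17783/714]

x' = [-52/17, -1220/357, 1711/714]
P' = [208/17 302/17 -116/17; 302/17 9553/357 -3565/357; -116/17 -3565/357 17783/714]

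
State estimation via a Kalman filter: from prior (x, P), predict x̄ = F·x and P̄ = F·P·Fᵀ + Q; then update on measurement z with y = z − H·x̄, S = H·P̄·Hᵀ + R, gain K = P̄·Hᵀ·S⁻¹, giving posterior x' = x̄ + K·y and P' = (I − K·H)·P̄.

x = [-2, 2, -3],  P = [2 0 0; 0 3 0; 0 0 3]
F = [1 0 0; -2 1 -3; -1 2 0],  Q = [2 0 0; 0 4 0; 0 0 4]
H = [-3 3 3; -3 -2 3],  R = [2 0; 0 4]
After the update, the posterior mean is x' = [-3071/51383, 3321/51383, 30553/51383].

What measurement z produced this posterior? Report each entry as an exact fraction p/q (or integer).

z = [2, 2]

x̄ = F·x = [-2, 15, 6]
P̄ = F·P·Fᵀ + Q = [4 -4 -2; -4 42 10; -2 10 18]
S = H·P̄·Hᵀ + R = [866 24; 24 238]
K = P̄·Hᵀ·S⁻¹ = [-1725/51383 -1985/51383; 10248/51383 -10101/51383; 5115/51383 8120/51383]
x' − x̄ = [99695/51383, -767424/51383, -277745/51383] = K·y
y = (KᵀK)⁻¹·Kᵀ·(x' − x̄) = [-67, 8]
z = y + H·x̄ = [-67, 8] + [69, -6] = [2, 2]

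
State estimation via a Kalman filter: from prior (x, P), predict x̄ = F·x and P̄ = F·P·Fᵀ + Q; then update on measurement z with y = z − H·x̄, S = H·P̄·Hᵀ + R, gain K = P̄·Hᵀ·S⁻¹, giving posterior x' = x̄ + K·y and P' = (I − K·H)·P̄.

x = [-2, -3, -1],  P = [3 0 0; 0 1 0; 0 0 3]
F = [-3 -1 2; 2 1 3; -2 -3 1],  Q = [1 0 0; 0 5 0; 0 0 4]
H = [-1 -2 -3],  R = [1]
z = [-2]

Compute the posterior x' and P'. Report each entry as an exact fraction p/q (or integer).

x' = [5/2, -1013/80, 663/80]
P' = [107/7 -227/14 81/14; -227/14 20159/560 -10389/560; 81/14 -10389/560 5879/560]

x̄ = F·x = [7, -10, 12]
P̄ = F·P·Fᵀ + Q = [41 -1 27; -1 45 -6; 27 -6 28]
y = z − H·x̄ = [21]
S = H·P̄·Hᵀ + R = [560]
K = P̄·Hᵀ·S⁻¹ = [-3/14; -71/560; -99/560]
x' = x̄ + K·y = [5/2, -1013/80, 663/80]
P' = (I − K·H)·P̄ = [107/7 -227/14 81/14; -227/14 20159/560 -10389/560; 81/14 -10389/560 5879/560]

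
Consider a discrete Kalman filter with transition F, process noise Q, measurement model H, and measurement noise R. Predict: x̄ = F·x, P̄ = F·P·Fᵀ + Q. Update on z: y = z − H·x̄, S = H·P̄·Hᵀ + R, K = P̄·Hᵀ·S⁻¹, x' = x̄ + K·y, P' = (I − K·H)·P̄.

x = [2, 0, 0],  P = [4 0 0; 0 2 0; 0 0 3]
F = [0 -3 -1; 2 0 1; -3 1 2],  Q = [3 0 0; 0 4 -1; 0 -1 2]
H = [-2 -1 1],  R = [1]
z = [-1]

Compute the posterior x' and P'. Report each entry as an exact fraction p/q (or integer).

x̄ = F·x = [0, 4, -6]
P̄ = F·P·Fᵀ + Q = [24 -3 -12; -3 23 -19; -12 -19 52]
y = z − H·x̄ = [9]
S = H·P̄·Hᵀ + R = [246]
K = P̄·Hᵀ·S⁻¹ = [-19/82; -6/41; 95/246]
x' = x̄ + K·y = [-171/82, 110/41, -207/82]
P' = (I − K·H)·P̄ = [885/82 -465/41 821/82; -465/41 727/41 -209/41; 821/82 -209/41 3767/246]

x' = [-171/82, 110/41, -207/82]
P' = [885/82 -465/41 821/82; -465/41 727/41 -209/41; 821/82 -209/41 3767/246]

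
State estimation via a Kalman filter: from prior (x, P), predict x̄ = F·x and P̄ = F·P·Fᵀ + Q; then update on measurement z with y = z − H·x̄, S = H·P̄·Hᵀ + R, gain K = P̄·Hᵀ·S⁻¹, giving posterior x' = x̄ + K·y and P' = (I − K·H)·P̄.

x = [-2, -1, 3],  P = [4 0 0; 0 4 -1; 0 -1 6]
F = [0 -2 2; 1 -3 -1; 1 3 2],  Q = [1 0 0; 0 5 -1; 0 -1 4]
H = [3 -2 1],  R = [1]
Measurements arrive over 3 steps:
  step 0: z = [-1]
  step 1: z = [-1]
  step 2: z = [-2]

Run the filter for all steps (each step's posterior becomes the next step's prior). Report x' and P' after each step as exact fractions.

step 0: x' = [259/103, 184/103, -507/103], P' = [17513/618 3117/103 -7511/309; 3117/103 3621/103 -2122/103; -7511/309 -2122/103 9862/309]
step 1: x' = [145014/181471, 125140/181471, -369349/181471], P' = [95116115/544413 26439429/181471 -126541213/544413; 26439429/181471 22250109/181471 -34823620/181471; -126541213/544413 -34823620/181471 170681146/544413]
step 2: x' = [78368907/111240445, 102370103/111240445, -252923638/111240445], P' = [1851253370311/40714002870 262448781549/6785667145 -398284589439/6785667145; 262448781549/6785667145 230689649991/6785667145 -325905631816/6785667145; -398284589439/6785667145 -325905631816/6785667145 542617127466/6785667145]

step 0: x̄ = F·x = [8, -2, 1]
step 0: P̄ = F·P·Fᵀ + Q = [49 16 -2; 16 45 -36; -2 -36 56]
step 0: y = z − H·x̄ = [-30]
step 0: S = H·P̄·Hᵀ + R = [618]
step 0: K = P̄·Hᵀ·S⁻¹ = [113/618; -13/103; 61/309]
step 0: x' = x̄ + K·y = [259/103, 184/103, -507/103]
step 0: P' = (I − K·H)·P̄ = [17513/618 3117/103 -7511/309; 3117/103 3621/103 -2122/103; -7511/309 -2122/103 9862/309]
step 1: x̄ = F·x = [-1382/103, 214/103, -203/103]
step 1: P̄ = F·P·Fᵀ + Q = [134137/309 12398/103 -24062/103; 12398/103 25767/206 -39507/206; -24062/103 -39507/206 64585/206]
step 1: y = z − H·x̄ = [4674/103]
step 1: S = H·P̄·Hᵀ + R = [544413/206]
step 1: K = P̄·Hᵀ·S⁻¹ = [170558/544413; -5551/181471; -773/544413]
step 1: x' = x̄ + K·y = [145014/181471, 125140/181471, -369349/181471]
step 1: P' = (I − K·H)·P̄ = [95116115/544413 26439429/181471 -126541213/544413; 26439429/181471 22250109/181471 -34823620/181471; -126541213/544413 -34823620/181471 170681146/544413]
step 2: x̄ = F·x = [-988978/181471, 138943/181471, -218264/181471]
step 2: P̄ = F·P·Fᵀ + Q = [1786037185/544413 65304110/544413 -338438098/544413; 65304110/544413 19619813/544413 -33847006/544413; -338438098/544413 -33847006/544413 96865844/544413]
step 2: y = z − H·x̄ = [3100142/181471]
step 2: S = H·P̄·Hᵀ + R = [13571334290/544413]
step 2: K = P̄·Hᵀ·S⁻¹ = [4889065237/13571334290; 61412849/6785667145; -425377219/6785667145]
step 2: x' = x̄ + K·y = [78368907/111240445, 102370103/111240445, -252923638/111240445]
step 2: P' = (I − K·H)·P̄ = [1851253370311/40714002870 262448781549/6785667145 -398284589439/6785667145; 262448781549/6785667145 230689649991/6785667145 -325905631816/6785667145; -398284589439/6785667145 -325905631816/6785667145 542617127466/6785667145]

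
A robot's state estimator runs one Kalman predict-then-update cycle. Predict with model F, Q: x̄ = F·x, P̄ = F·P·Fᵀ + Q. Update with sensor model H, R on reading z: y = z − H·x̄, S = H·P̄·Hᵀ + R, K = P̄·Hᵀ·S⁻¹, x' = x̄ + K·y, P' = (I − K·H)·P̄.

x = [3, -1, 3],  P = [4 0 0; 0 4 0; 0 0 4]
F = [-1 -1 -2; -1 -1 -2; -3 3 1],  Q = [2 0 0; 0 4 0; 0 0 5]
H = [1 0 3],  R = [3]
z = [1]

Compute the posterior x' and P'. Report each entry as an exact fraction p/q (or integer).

x̄ = F·x = [-8, -8, -9]
P̄ = F·P·Fᵀ + Q = [26 24 -8; 24 28 -8; -8 -8 81]
y = z − H·x̄ = [36]
S = H·P̄·Hᵀ + R = [710]
K = P̄·Hᵀ·S⁻¹ = [1/355; 0; 47/142]
x' = x̄ + K·y = [-2804/355, -8, 207/71]
P' = (I − K·H)·P̄ = [9228/355 24 -615/71; 24 28 -8; -615/71 -8 457/142]

x' = [-2804/355, -8, 207/71]
P' = [9228/355 24 -615/71; 24 28 -8; -615/71 -8 457/142]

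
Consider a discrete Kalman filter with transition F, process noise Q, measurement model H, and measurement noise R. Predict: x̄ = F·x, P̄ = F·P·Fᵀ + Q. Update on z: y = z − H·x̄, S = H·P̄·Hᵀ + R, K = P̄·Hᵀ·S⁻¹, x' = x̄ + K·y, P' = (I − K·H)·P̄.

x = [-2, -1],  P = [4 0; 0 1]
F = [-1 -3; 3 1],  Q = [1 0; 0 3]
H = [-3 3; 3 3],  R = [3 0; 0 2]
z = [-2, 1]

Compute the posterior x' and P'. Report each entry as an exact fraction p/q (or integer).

x' = [19707/36902, -6819/36902]
P' = [5053/36902 -1035/36902; -1035/36902 5105/36902]

x̄ = F·x = [5, -7]
P̄ = F·P·Fᵀ + Q = [14 -15; -15 40]
y = z − H·x̄ = [34, 7]
S = H·P̄·Hᵀ + R = [759 234; 234 218]
K = P̄·Hᵀ·S⁻¹ = [-3044/18451 6027/36902; 3070/18451 6105/36902]
x' = x̄ + K·y = [19707/36902, -6819/36902]
P' = (I − K·H)·P̄ = [5053/36902 -1035/36902; -1035/36902 5105/36902]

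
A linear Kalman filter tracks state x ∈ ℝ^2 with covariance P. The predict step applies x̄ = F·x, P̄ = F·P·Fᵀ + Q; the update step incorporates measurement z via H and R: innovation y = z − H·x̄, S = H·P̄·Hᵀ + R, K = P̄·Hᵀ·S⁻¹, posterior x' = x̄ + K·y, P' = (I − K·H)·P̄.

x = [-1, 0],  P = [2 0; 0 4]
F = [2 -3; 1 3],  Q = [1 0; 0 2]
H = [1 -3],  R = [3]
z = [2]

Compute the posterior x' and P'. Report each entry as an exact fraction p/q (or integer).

x' = [-353/200, -94/75]
P' = [2373/200 93/25; 93/25 112/75]

x̄ = F·x = [-2, -1]
P̄ = F·P·Fᵀ + Q = [45 -32; -32 40]
y = z − H·x̄ = [1]
S = H·P̄·Hᵀ + R = [600]
K = P̄·Hᵀ·S⁻¹ = [47/200; -19/75]
x' = x̄ + K·y = [-353/200, -94/75]
P' = (I − K·H)·P̄ = [2373/200 93/25; 93/25 112/75]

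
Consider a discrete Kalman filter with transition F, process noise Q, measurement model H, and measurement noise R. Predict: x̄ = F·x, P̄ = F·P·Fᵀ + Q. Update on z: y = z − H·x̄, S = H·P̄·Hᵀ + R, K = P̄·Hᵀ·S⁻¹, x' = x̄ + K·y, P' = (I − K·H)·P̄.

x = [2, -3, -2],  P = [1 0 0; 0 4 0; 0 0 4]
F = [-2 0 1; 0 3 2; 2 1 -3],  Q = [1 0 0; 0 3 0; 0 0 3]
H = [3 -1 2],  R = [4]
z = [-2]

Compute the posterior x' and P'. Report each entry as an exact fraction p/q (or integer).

x̄ = F·x = [-6, -13, 7]
P̄ = F·P·Fᵀ + Q = [9 8 -16; 8 55 -12; -16 -12 47]
y = z − H·x̄ = [-11]
S = H·P̄·Hᵀ + R = [136]
K = P̄·Hᵀ·S⁻¹ = [-13/136; -55/136; 29/68]
x' = x̄ + K·y = [-673/136, -1163/136, 157/68]
P' = (I − K·H)·P̄ = [1055/136 373/136 -711/68; 373/136 4455/136 779/68; -711/68 779/68 757/34]

x' = [-673/136, -1163/136, 157/68]
P' = [1055/136 373/136 -711/68; 373/136 4455/136 779/68; -711/68 779/68 757/34]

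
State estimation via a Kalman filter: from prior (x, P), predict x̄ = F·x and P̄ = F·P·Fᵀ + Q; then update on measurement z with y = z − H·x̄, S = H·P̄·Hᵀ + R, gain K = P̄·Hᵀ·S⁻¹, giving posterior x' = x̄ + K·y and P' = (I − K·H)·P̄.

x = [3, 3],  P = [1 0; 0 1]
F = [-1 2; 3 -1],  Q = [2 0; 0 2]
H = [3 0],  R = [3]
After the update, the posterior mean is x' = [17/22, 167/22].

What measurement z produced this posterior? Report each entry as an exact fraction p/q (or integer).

z = [2]

x̄ = F·x = [3, 6]
P̄ = F·P·Fᵀ + Q = [7 -5; -5 12]
S = H·P̄·Hᵀ + R = [66]
K = P̄·Hᵀ·S⁻¹ = [7/22; -5/22]
x' − x̄ = [-49/22, 35/22] = K·y
y = (KᵀK)⁻¹·Kᵀ·(x' − x̄) = [-7]
z = y + H·x̄ = [-7] + [9] = [2]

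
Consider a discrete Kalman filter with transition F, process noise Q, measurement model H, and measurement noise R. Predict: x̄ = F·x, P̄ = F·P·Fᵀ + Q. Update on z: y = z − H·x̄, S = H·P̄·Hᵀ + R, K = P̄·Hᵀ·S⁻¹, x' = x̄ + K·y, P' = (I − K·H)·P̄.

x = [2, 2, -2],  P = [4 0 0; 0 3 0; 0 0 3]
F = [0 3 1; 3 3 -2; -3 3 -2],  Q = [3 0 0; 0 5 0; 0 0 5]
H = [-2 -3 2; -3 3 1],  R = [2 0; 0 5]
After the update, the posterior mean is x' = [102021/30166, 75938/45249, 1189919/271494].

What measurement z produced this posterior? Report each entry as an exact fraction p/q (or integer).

x̄ = F·x = [4, 16, 4]
P̄ = F·P·Fᵀ + Q = [33 21 21; 21 80 3; 21 3 80]
S = H·P̄·Hᵀ + R = [1222 -458; -458 616]
K = P̄·Hᵀ·S⁻¹ = [-3359/30166 -1616/15083; -7298/45249 7796/45249; 19763/135747 40847/271494]
x' − x̄ = [-18643/30166, -648046/45249, 103943/271494] = K·y
y = (KᵀK)⁻¹·Kᵀ·(x' − x̄) = [45, -41]
z = y + H·x̄ = [45, -41] + [-48, 40] = [-3, -1]

z = [-3, -1]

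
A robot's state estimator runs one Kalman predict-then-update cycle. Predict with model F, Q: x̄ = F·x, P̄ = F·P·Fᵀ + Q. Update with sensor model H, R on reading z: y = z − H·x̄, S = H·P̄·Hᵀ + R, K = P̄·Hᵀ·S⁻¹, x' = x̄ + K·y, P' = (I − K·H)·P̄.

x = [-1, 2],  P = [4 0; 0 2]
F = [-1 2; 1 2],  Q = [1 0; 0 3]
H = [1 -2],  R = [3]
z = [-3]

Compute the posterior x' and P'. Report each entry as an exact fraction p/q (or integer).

x' = [29/6, 58/15]
P' = [151/12 37/6; 37/6 56/15]

x̄ = F·x = [5, 3]
P̄ = F·P·Fᵀ + Q = [13 4; 4 15]
y = z − H·x̄ = [-2]
S = H·P̄·Hᵀ + R = [60]
K = P̄·Hᵀ·S⁻¹ = [1/12; -13/30]
x' = x̄ + K·y = [29/6, 58/15]
P' = (I − K·H)·P̄ = [151/12 37/6; 37/6 56/15]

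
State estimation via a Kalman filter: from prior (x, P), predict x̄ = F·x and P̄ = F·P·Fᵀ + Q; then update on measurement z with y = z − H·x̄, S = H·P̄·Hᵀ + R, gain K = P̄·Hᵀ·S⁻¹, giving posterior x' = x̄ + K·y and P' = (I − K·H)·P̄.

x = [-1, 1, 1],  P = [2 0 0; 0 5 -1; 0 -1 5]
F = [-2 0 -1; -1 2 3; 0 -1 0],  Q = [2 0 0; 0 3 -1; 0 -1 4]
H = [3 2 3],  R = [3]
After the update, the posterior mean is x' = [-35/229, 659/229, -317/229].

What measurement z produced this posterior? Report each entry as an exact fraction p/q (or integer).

x̄ = F·x = [1, 6, -1]
P̄ = F·P·Fᵀ + Q = [15 -9 -1; -9 58 -8; -1 -8 9]
S = H·P̄·Hᵀ + R = [229]
K = P̄·Hᵀ·S⁻¹ = [24/229; 65/229; 8/229]
x' − x̄ = [-264/229, -715/229, -88/229] = K·y
y = (KᵀK)⁻¹·Kᵀ·(x' − x̄) = [-11]
z = y + H·x̄ = [-11] + [12] = [1]

z = [1]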